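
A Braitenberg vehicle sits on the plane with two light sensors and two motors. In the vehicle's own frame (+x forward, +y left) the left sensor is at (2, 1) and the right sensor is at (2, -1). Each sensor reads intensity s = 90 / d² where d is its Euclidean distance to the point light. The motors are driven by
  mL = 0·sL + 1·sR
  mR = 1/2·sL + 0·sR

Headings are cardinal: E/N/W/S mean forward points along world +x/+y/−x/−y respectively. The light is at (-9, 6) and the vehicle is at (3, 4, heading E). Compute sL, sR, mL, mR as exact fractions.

90/197 18/41 18/41 45/197

left sensor world pos  = (5, 5); dL² = 197
right sensor world pos = (5, 3); dR² = 205
sL = 90/197 = 90/197
sR = 90/205 = 18/41
mL = 0·sL + 1·sR = 18/41
mR = 1/2·sL + 0·sR = 45/197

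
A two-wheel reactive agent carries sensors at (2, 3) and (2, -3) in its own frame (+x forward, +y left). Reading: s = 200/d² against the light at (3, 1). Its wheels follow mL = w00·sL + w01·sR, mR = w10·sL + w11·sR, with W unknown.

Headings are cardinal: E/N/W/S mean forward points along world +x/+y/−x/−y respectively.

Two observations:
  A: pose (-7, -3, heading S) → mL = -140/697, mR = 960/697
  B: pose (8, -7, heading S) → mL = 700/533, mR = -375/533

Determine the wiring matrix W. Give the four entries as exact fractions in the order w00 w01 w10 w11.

-1/2 1 1 -1

obs A: pose=(-7,-3,S) → sL=40/17, sR=40/41, mL=-140/697, mR=960/697
obs B: pose=(8,-7,S) → sL=50/41, sR=25/13, mL=700/533, mR=-375/533
sensor matrix S = [[40/17, 40/41], [50/41, 25/13]]; det S = 1239000/371501
solve [mL_A; mL_B] = S·[w00; w01] and [mR_A; mR_B] = S·[w10; w11]:
  w00 = -1/2, w01 = 1, w10 = 1, w11 = -1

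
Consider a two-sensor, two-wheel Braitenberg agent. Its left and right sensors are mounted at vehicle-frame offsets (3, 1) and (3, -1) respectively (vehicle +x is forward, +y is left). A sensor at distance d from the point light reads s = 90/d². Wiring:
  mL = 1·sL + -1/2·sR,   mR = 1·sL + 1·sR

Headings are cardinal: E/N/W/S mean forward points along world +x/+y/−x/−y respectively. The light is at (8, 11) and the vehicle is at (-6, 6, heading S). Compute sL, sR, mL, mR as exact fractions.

left sensor world pos  = (-5, 3); dL² = 233
right sensor world pos = (-7, 3); dR² = 289
sL = 90/233 = 90/233
sR = 90/289 = 90/289
mL = 1·sL + -1/2·sR = 15525/67337
mR = 1·sL + 1·sR = 46980/67337

90/233 90/289 15525/67337 46980/67337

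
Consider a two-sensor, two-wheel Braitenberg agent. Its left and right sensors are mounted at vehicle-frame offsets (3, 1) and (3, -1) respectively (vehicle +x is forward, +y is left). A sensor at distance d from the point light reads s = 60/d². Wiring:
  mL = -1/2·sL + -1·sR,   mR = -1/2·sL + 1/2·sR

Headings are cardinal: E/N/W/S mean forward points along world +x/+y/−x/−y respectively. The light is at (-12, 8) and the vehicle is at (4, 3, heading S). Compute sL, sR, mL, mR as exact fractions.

left sensor world pos  = (5, 0); dL² = 353
right sensor world pos = (3, 0); dR² = 289
sL = 60/353 = 60/353
sR = 60/289 = 60/289
mL = -1/2·sL + -1·sR = -29850/102017
mR = -1/2·sL + 1/2·sR = 1920/102017

60/353 60/289 -29850/102017 1920/102017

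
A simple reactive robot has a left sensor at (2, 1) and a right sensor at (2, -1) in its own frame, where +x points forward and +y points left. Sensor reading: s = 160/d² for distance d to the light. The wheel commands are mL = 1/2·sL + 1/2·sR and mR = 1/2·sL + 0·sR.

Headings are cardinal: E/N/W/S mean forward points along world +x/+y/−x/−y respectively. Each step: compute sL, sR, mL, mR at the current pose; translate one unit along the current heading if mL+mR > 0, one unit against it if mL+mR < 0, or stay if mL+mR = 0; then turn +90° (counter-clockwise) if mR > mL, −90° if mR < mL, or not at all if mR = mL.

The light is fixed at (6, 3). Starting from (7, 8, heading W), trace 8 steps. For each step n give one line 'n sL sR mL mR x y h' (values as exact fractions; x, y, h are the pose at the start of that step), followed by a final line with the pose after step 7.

0 160/17 160/37 4320/629 80/17 7 8 W
1 16/5 16/5 16/5 8/5 6 8 N
2 160/53 160/29 6560/1537 80/53 6 9 E
3 8 10 9 4 7 9 S
4 160/17 160/37 4320/629 80/17 7 8 W
5 16/5 16/5 16/5 8/5 6 8 N
6 160/53 160/29 6560/1537 80/53 6 9 E
7 8 10 9 4 7 9 S
final 7 8 W

n=0: pose=(7,8,W); sL=160/17, sR=160/37; mL=4320/629, mR=80/17; mL+mR=7280/629 → advance +1; mR−mL=-80/37 → turn -1·90°
n=1: pose=(6,8,N); sL=16/5, sR=16/5; mL=16/5, mR=8/5; mL+mR=24/5 → advance +1; mR−mL=-8/5 → turn -1·90°
n=2: pose=(6,9,E); sL=160/53, sR=160/29; mL=6560/1537, mR=80/53; mL+mR=8880/1537 → advance +1; mR−mL=-80/29 → turn -1·90°
n=3: pose=(7,9,S); sL=8, sR=10; mL=9, mR=4; mL+mR=13 → advance +1; mR−mL=-5 → turn -1·90°
n=4: pose=(7,8,W); sL=160/17, sR=160/37; mL=4320/629, mR=80/17; mL+mR=7280/629 → advance +1; mR−mL=-80/37 → turn -1·90°
n=5: pose=(6,8,N); sL=16/5, sR=16/5; mL=16/5, mR=8/5; mL+mR=24/5 → advance +1; mR−mL=-8/5 → turn -1·90°
n=6: pose=(6,9,E); sL=160/53, sR=160/29; mL=6560/1537, mR=80/53; mL+mR=8880/1537 → advance +1; mR−mL=-80/29 → turn -1·90°
n=7: pose=(7,9,S); sL=8, sR=10; mL=9, mR=4; mL+mR=13 → advance +1; mR−mL=-5 → turn -1·90°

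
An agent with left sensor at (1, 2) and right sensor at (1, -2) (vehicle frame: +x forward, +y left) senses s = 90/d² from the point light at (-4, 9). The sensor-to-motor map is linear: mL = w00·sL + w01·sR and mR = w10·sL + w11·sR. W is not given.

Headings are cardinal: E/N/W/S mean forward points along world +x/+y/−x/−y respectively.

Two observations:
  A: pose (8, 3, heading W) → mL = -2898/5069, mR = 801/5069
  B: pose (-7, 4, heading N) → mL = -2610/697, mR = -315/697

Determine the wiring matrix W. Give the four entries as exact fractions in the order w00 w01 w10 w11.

obs A: pose=(8,3,W) → sL=18/37, sR=90/137, mL=-2898/5069, mR=801/5069
obs B: pose=(-7,4,N) → sL=90/41, sR=90/17, mL=-2610/697, mR=-315/697
sensor matrix S = [[18/37, 90/137], [90/41, 90/17]]; det S = 4004640/3533093
solve [mL_A; mL_B] = S·[w00; w01] and [mR_A; mR_B] = S·[w10; w11]:
  w00 = -1/2, w01 = -1/2, w10 = 1, w11 = -1/2

-1/2 -1/2 1 -1/2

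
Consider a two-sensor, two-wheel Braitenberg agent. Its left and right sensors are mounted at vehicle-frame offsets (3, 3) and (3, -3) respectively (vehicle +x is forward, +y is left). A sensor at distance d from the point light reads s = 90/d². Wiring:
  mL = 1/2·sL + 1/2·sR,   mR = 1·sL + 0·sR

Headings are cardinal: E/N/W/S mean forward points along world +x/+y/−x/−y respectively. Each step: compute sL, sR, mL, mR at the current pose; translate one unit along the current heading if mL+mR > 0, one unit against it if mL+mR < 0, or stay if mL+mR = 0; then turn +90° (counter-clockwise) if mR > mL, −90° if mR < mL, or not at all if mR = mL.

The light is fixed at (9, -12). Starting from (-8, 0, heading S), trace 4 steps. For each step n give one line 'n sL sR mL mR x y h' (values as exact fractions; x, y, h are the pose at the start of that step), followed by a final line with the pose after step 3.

n=0: pose=(-8,0,S); sL=90/277, sR=90/481; mL=34110/133237, mR=90/277; mL+mR=77400/133237 → advance +1; mR−mL=9180/133237 → turn +1·90°
n=1: pose=(-8,-1,E); sL=45/196, sR=9/26; mL=1467/5096, mR=45/196; mL+mR=2637/5096 → advance +1; mR−mL=-297/5096 → turn -1·90°
n=2: pose=(-7,-1,S); sL=90/233, sR=18/85; mL=5922/19805, mR=90/233; mL+mR=13572/19805 → advance +1; mR−mL=1728/19805 → turn +1·90°
n=3: pose=(-7,-2,E); sL=45/169, sR=45/109; mL=6255/18421, mR=45/169; mL+mR=11160/18421 → advance +1; mR−mL=-1350/18421 → turn -1·90°

0 90/277 90/481 34110/133237 90/277 -8 0 S
1 45/196 9/26 1467/5096 45/196 -8 -1 E
2 90/233 18/85 5922/19805 90/233 -7 -1 S
3 45/169 45/109 6255/18421 45/169 -7 -2 E
final -6 -2 S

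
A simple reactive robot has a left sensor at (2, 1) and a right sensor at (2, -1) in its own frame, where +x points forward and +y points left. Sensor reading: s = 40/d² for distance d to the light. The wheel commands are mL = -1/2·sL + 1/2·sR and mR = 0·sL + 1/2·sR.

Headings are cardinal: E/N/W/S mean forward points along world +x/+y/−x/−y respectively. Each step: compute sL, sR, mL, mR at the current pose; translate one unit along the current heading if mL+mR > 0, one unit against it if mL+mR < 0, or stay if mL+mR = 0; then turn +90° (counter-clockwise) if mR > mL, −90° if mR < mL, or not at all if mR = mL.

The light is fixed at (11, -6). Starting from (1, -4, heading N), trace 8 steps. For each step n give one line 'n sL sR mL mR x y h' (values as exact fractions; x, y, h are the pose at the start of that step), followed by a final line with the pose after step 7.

n=0: pose=(1,-4,N); sL=40/137, sR=40/97; mL=800/13289, mR=20/97; mL+mR=3540/13289 → advance +1; mR−mL=20/137 → turn +1·90°
n=1: pose=(1,-3,W); sL=10/37, sR=1/4; mL=-3/296, mR=1/8; mL+mR=17/148 → advance +1; mR−mL=5/37 → turn +1·90°
n=2: pose=(0,-3,S); sL=40/101, sR=8/29; mL=-176/2929, mR=4/29; mL+mR=228/2929 → advance +1; mR−mL=20/101 → turn +1·90°
n=3: pose=(0,-4,E); sL=4/9, sR=20/41; mL=8/369, mR=10/41; mL+mR=98/369 → advance +1; mR−mL=2/9 → turn +1·90°
n=4: pose=(1,-4,N); sL=40/137, sR=40/97; mL=800/13289, mR=20/97; mL+mR=3540/13289 → advance +1; mR−mL=20/137 → turn +1·90°
n=5: pose=(1,-3,W); sL=10/37, sR=1/4; mL=-3/296, mR=1/8; mL+mR=17/148 → advance +1; mR−mL=5/37 → turn +1·90°
n=6: pose=(0,-3,S); sL=40/101, sR=8/29; mL=-176/2929, mR=4/29; mL+mR=228/2929 → advance +1; mR−mL=20/101 → turn +1·90°
n=7: pose=(0,-4,E); sL=4/9, sR=20/41; mL=8/369, mR=10/41; mL+mR=98/369 → advance +1; mR−mL=2/9 → turn +1·90°

0 40/137 40/97 800/13289 20/97 1 -4 N
1 10/37 1/4 -3/296 1/8 1 -3 W
2 40/101 8/29 -176/2929 4/29 0 -3 S
3 4/9 20/41 8/369 10/41 0 -4 E
4 40/137 40/97 800/13289 20/97 1 -4 N
5 10/37 1/4 -3/296 1/8 1 -3 W
6 40/101 8/29 -176/2929 4/29 0 -3 S
7 4/9 20/41 8/369 10/41 0 -4 E
final 1 -4 N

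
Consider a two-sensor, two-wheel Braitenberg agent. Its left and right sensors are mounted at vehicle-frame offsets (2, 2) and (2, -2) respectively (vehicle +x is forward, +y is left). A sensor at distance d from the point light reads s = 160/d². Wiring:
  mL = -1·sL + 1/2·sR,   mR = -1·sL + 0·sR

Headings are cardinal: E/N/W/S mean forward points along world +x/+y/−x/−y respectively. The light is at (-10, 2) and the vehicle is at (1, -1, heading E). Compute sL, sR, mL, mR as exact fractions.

16/17 80/97 -872/1649 -16/17

left sensor world pos  = (3, 1); dL² = 170
right sensor world pos = (3, -3); dR² = 194
sL = 160/170 = 16/17
sR = 160/194 = 80/97
mL = -1·sL + 1/2·sR = -872/1649
mR = -1·sL + 0·sR = -16/17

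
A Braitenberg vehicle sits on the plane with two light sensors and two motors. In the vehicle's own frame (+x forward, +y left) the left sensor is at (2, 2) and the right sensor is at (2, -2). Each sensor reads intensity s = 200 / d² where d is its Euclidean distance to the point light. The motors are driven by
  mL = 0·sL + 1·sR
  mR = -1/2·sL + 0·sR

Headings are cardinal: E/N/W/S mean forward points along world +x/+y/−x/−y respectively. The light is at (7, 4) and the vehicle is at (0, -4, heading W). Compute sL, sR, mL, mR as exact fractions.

200/181 200/117 200/117 -100/181

left sensor world pos  = (-2, -6); dL² = 181
right sensor world pos = (-2, -2); dR² = 117
sL = 200/181 = 200/181
sR = 200/117 = 200/117
mL = 0·sL + 1·sR = 200/117
mR = -1/2·sL + 0·sR = -100/181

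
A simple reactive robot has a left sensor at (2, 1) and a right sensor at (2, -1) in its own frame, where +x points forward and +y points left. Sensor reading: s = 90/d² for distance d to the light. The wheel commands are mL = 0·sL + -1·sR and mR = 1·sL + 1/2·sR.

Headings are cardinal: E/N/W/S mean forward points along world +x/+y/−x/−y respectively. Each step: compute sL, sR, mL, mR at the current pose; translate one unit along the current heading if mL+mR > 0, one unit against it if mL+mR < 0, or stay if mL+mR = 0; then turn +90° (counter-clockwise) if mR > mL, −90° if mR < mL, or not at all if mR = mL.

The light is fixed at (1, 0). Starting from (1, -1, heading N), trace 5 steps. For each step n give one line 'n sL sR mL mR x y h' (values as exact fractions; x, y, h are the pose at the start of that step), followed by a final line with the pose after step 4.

n=0: pose=(1,-1,N); sL=45, sR=45; mL=-45, mR=135/2; mL+mR=45/2 → advance +1; mR−mL=225/2 → turn +1·90°
n=1: pose=(1,0,W); sL=18, sR=18; mL=-18, mR=27; mL+mR=9 → advance +1; mR−mL=45 → turn +1·90°
n=2: pose=(0,0,S); sL=45/2, sR=45/4; mL=-45/4, mR=225/8; mL+mR=135/8 → advance +1; mR−mL=315/8 → turn +1·90°
n=3: pose=(0,-1,E); sL=90, sR=18; mL=-18, mR=99; mL+mR=81 → advance +1; mR−mL=117 → turn +1·90°
n=4: pose=(1,-1,N); sL=45, sR=45; mL=-45, mR=135/2; mL+mR=45/2 → advance +1; mR−mL=225/2 → turn +1·90°

0 45 45 -45 135/2 1 -1 N
1 18 18 -18 27 1 0 W
2 45/2 45/4 -45/4 225/8 0 0 S
3 90 18 -18 99 0 -1 E
4 45 45 -45 135/2 1 -1 N
final 1 0 W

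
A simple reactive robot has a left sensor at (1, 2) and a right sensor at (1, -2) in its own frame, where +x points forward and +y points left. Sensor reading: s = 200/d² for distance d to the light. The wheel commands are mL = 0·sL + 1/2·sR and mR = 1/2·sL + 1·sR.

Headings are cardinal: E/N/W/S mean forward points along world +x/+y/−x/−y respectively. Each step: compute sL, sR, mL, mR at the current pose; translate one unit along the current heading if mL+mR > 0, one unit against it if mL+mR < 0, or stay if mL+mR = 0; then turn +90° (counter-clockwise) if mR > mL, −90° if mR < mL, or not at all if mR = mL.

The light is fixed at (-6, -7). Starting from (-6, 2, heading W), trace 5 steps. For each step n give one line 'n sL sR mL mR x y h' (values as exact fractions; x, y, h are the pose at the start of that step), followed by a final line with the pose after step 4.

n=0: pose=(-6,2,W); sL=4, sR=100/61; mL=50/61, mR=222/61; mL+mR=272/61 → advance +1; mR−mL=172/61 → turn +1·90°
n=1: pose=(-7,2,S); sL=40/13, sR=200/73; mL=100/73, mR=4060/949; mL+mR=5360/949 → advance +1; mR−mL=2760/949 → turn +1·90°
n=2: pose=(-7,1,E); sL=2, sR=50/9; mL=25/9, mR=59/9; mL+mR=28/3 → advance +1; mR−mL=34/9 → turn +1·90°
n=3: pose=(-6,1,N); sL=40/17, sR=40/17; mL=20/17, mR=60/17; mL+mR=80/17 → advance +1; mR−mL=40/17 → turn +1·90°
n=4: pose=(-6,2,W); sL=4, sR=100/61; mL=50/61, mR=222/61; mL+mR=272/61 → advance +1; mR−mL=172/61 → turn +1·90°

0 4 100/61 50/61 222/61 -6 2 W
1 40/13 200/73 100/73 4060/949 -7 2 S
2 2 50/9 25/9 59/9 -7 1 E
3 40/17 40/17 20/17 60/17 -6 1 N
4 4 100/61 50/61 222/61 -6 2 W
final -7 2 S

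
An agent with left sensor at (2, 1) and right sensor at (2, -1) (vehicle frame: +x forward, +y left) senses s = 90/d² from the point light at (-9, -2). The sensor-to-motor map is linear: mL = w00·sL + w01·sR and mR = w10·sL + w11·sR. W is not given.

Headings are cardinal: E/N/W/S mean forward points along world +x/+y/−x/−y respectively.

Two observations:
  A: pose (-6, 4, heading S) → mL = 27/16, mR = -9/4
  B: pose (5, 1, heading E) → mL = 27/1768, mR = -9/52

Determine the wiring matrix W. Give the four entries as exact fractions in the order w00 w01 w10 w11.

-1 1 0 -1/2

obs A: pose=(-6,4,S) → sL=45/16, sR=9/2, mL=27/16, mR=-9/4
obs B: pose=(5,1,E) → sL=45/136, sR=9/26, mL=27/1768, mR=-9/52
sensor matrix S = [[45/16, 9/2], [45/136, 9/26]]; det S = -3645/7072
solve [mL_A; mL_B] = S·[w00; w01] and [mR_A; mR_B] = S·[w10; w11]:
  w00 = -1, w01 = 1, w10 = 0, w11 = -1/2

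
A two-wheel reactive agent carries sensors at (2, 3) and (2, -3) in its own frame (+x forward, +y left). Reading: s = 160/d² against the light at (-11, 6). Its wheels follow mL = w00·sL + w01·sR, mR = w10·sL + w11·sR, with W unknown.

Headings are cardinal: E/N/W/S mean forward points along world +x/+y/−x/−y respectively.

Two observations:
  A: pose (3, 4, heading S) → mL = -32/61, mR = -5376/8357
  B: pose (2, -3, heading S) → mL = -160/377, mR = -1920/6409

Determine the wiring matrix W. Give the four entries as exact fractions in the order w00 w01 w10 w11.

obs A: pose=(3,4,S) → sL=32/61, sR=160/137, mL=-32/61, mR=-5376/8357
obs B: pose=(2,-3,S) → sL=160/377, sR=160/221, mL=-160/377, mR=-1920/6409
sensor matrix S = [[32/61, 160/137], [160/377, 160/221]]; det S = -6205440/53560013
solve [mL_A; mL_B] = S·[w00; w01] and [mR_A; mR_B] = S·[w10; w11]:
  w00 = -1, w01 = 0, w10 = 1, w11 = -1

-1 0 1 -1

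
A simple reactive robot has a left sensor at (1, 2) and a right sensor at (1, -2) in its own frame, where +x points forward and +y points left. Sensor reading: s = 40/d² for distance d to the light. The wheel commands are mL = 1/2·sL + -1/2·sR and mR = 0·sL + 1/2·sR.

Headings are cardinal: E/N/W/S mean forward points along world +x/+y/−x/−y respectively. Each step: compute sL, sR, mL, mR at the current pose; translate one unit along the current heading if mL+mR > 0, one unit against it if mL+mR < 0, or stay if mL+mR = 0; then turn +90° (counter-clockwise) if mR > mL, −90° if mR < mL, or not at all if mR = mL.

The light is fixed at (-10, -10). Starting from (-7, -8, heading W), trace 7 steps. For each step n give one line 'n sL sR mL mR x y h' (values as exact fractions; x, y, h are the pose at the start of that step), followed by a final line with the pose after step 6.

0 10 2 4 1 -7 -8 W
1 40/9 8/5 64/45 4/5 -8 -8 N
2 20/17 4 -24/17 2 -8 -7 E
3 40/17 40/41 480/697 20/41 -7 -7 N
4 10/13 2 -8/13 1 -7 -6 E
5 40/29 40/61 640/1769 20/61 -6 -6 N
6 20/37 20/17 -200/629 10/17 -6 -5 E
final -5 -5 N

n=0: pose=(-7,-8,W); sL=10, sR=2; mL=4, mR=1; mL+mR=5 → advance +1; mR−mL=-3 → turn -1·90°
n=1: pose=(-8,-8,N); sL=40/9, sR=8/5; mL=64/45, mR=4/5; mL+mR=20/9 → advance +1; mR−mL=-28/45 → turn -1·90°
n=2: pose=(-8,-7,E); sL=20/17, sR=4; mL=-24/17, mR=2; mL+mR=10/17 → advance +1; mR−mL=58/17 → turn +1·90°
n=3: pose=(-7,-7,N); sL=40/17, sR=40/41; mL=480/697, mR=20/41; mL+mR=20/17 → advance +1; mR−mL=-140/697 → turn -1·90°
n=4: pose=(-7,-6,E); sL=10/13, sR=2; mL=-8/13, mR=1; mL+mR=5/13 → advance +1; mR−mL=21/13 → turn +1·90°
n=5: pose=(-6,-6,N); sL=40/29, sR=40/61; mL=640/1769, mR=20/61; mL+mR=20/29 → advance +1; mR−mL=-60/1769 → turn -1·90°
n=6: pose=(-6,-5,E); sL=20/37, sR=20/17; mL=-200/629, mR=10/17; mL+mR=10/37 → advance +1; mR−mL=570/629 → turn +1·90°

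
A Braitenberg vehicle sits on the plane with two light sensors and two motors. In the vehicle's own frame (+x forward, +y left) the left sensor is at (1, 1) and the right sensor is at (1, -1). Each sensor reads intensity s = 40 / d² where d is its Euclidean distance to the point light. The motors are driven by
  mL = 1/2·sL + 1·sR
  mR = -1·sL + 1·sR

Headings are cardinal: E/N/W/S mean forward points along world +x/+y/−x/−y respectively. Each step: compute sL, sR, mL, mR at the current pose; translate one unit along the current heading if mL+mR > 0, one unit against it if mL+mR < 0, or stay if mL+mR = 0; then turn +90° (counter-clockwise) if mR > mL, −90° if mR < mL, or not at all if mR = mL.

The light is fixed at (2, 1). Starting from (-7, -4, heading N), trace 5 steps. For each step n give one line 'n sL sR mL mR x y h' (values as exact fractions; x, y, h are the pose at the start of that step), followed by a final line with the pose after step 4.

n=0: pose=(-7,-4,N); sL=10/29, sR=1/2; mL=39/58, mR=9/58; mL+mR=24/29 → advance +1; mR−mL=-15/29 → turn -1·90°
n=1: pose=(-7,-3,E); sL=40/73, sR=40/89; mL=4700/6497, mR=-640/6497; mL+mR=4060/6497 → advance +1; mR−mL=-60/73 → turn -1·90°
n=2: pose=(-6,-3,S); sL=20/37, sR=20/53; mL=1270/1961, mR=-320/1961; mL+mR=950/1961 → advance +1; mR−mL=-30/37 → turn -1·90°
n=3: pose=(-6,-4,W); sL=40/117, sR=40/97; mL=6620/11349, mR=800/11349; mL+mR=7420/11349 → advance +1; mR−mL=-20/39 → turn -1·90°
n=4: pose=(-7,-4,N); sL=10/29, sR=1/2; mL=39/58, mR=9/58; mL+mR=24/29 → advance +1; mR−mL=-15/29 → turn -1·90°

0 10/29 1/2 39/58 9/58 -7 -4 N
1 40/73 40/89 4700/6497 -640/6497 -7 -3 E
2 20/37 20/53 1270/1961 -320/1961 -6 -3 S
3 40/117 40/97 6620/11349 800/11349 -6 -4 W
4 10/29 1/2 39/58 9/58 -7 -4 N
final -7 -3 E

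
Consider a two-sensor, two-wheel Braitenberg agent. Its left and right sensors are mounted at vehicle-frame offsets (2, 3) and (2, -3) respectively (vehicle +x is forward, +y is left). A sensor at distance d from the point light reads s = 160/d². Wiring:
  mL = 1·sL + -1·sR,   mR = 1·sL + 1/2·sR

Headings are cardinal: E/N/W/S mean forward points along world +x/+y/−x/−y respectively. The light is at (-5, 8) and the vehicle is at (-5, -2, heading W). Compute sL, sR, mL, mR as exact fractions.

160/173 160/53 -19200/9169 22320/9169

left sensor world pos  = (-7, -5); dL² = 173
right sensor world pos = (-7, 1); dR² = 53
sL = 160/173 = 160/173
sR = 160/53 = 160/53
mL = 1·sL + -1·sR = -19200/9169
mR = 1·sL + 1/2·sR = 22320/9169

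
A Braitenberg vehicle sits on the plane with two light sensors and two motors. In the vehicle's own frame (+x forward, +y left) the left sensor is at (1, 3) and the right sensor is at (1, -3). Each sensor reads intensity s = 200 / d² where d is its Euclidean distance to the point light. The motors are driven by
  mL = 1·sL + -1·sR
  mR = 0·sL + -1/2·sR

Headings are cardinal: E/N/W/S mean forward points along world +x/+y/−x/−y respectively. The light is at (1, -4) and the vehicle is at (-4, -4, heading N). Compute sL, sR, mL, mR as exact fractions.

left sensor world pos  = (-7, -3); dL² = 65
right sensor world pos = (-1, -3); dR² = 5
sL = 200/65 = 40/13
sR = 200/5 = 40
mL = 1·sL + -1·sR = -480/13
mR = 0·sL + -1/2·sR = -20

40/13 40 -480/13 -20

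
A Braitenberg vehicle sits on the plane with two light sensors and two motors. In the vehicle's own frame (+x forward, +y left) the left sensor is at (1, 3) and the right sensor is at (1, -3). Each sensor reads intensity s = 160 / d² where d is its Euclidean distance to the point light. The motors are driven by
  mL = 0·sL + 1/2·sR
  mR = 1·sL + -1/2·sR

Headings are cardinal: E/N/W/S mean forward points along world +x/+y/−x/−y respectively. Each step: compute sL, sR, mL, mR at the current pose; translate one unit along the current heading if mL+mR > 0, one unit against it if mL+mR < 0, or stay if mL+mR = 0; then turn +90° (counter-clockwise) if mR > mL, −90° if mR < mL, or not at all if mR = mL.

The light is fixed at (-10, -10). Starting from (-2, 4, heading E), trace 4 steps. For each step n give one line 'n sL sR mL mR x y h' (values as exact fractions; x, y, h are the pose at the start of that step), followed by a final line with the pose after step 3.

n=0: pose=(-2,4,E); sL=16/37, sR=80/101; mL=40/101, mR=136/3737; mL+mR=16/37 → advance +1; mR−mL=-1344/3737 → turn -1·90°
n=1: pose=(-1,4,S); sL=160/313, sR=32/41; mL=16/41, mR=1552/12833; mL+mR=160/313 → advance +1; mR−mL=-3456/12833 → turn -1·90°
n=2: pose=(-1,3,W); sL=40/41, sR=1/2; mL=1/4, mR=119/164; mL+mR=40/41 → advance +1; mR−mL=39/82 → turn +1·90°
n=3: pose=(-2,3,S); sL=32/53, sR=160/169; mL=80/169, mR=1168/8957; mL+mR=32/53 → advance +1; mR−mL=-3072/8957 → turn -1·90°

0 16/37 80/101 40/101 136/3737 -2 4 E
1 160/313 32/41 16/41 1552/12833 -1 4 S
2 40/41 1/2 1/4 119/164 -1 3 W
3 32/53 160/169 80/169 1168/8957 -2 3 S
final -2 2 W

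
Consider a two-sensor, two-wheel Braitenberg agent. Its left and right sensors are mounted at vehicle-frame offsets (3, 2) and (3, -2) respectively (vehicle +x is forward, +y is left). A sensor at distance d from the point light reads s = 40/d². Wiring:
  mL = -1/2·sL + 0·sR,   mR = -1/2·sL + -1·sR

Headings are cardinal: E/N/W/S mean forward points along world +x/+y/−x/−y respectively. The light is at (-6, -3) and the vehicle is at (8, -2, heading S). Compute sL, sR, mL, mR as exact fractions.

2/13 10/37 -1/13 -167/481

left sensor world pos  = (10, -5); dL² = 260
right sensor world pos = (6, -5); dR² = 148
sL = 40/260 = 2/13
sR = 40/148 = 10/37
mL = -1/2·sL + 0·sR = -1/13
mR = -1/2·sL + -1·sR = -167/481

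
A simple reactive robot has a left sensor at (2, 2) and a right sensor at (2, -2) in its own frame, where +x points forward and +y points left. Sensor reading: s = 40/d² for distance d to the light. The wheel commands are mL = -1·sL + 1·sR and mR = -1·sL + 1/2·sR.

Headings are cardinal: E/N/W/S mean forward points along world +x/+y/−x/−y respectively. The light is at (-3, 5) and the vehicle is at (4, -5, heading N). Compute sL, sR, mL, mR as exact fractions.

40/89 8/29 -448/2581 -804/2581

left sensor world pos  = (2, -3); dL² = 89
right sensor world pos = (6, -3); dR² = 145
sL = 40/89 = 40/89
sR = 40/145 = 8/29
mL = -1·sL + 1·sR = -448/2581
mR = -1·sL + 1/2·sR = -804/2581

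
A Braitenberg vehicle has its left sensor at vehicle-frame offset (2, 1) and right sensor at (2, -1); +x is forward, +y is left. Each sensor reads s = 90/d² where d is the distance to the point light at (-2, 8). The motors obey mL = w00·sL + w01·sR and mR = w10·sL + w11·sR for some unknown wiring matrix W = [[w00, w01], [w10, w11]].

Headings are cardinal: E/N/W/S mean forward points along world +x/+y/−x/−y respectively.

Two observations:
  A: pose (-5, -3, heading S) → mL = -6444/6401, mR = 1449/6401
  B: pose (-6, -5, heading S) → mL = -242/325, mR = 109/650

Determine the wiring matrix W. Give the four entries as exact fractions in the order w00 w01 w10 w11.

-1 -1 -1/2 1

obs A: pose=(-5,-3,S) → sL=90/173, sR=18/37, mL=-6444/6401, mR=1449/6401
obs B: pose=(-6,-5,S) → sL=5/13, sR=9/25, mL=-242/325, mR=109/650
sensor matrix S = [[90/173, 18/37], [5/13, 9/25]]; det S = 72/416065
solve [mL_A; mL_B] = S·[w00; w01] and [mR_A; mR_B] = S·[w10; w11]:
  w00 = -1, w01 = -1, w10 = -1/2, w11 = 1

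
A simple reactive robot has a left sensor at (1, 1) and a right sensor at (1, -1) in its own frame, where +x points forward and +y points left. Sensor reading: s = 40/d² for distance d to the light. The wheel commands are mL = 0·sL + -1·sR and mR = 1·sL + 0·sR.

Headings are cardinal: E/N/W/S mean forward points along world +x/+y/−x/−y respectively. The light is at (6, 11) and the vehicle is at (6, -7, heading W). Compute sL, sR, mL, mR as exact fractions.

left sensor world pos  = (5, -8); dL² = 362
right sensor world pos = (5, -6); dR² = 290
sL = 40/362 = 20/181
sR = 40/290 = 4/29
mL = 0·sL + -1·sR = -4/29
mR = 1·sL + 0·sR = 20/181

20/181 4/29 -4/29 20/181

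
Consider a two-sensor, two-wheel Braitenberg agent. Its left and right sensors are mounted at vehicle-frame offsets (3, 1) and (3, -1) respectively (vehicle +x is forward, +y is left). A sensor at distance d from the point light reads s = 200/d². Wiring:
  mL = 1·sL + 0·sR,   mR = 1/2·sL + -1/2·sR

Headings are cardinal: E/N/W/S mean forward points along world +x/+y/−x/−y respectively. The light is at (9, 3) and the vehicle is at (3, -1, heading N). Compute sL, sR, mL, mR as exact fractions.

left sensor world pos  = (2, 2); dL² = 50
right sensor world pos = (4, 2); dR² = 26
sL = 200/50 = 4
sR = 200/26 = 100/13
mL = 1·sL + 0·sR = 4
mR = 1/2·sL + -1/2·sR = -24/13

4 100/13 4 -24/13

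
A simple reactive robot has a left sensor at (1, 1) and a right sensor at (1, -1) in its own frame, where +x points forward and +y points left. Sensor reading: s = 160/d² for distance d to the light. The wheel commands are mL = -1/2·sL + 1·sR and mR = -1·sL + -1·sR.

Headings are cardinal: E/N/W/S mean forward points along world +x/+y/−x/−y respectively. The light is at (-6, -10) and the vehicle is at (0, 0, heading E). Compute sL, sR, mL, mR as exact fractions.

left sensor world pos  = (1, 1); dL² = 170
right sensor world pos = (1, -1); dR² = 130
sL = 160/170 = 16/17
sR = 160/130 = 16/13
mL = -1/2·sL + 1·sR = 168/221
mR = -1·sL + -1·sR = -480/221

16/17 16/13 168/221 -480/221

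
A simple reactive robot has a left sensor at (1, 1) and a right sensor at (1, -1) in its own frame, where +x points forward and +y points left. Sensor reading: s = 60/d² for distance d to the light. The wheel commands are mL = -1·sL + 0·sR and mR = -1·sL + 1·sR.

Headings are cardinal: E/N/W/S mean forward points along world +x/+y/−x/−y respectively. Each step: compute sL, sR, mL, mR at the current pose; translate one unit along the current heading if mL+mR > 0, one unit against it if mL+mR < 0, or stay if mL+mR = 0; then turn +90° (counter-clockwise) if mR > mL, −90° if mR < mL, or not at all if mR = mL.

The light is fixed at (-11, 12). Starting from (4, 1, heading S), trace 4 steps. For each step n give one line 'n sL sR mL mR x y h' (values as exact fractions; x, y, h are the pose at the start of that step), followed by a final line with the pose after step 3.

n=0: pose=(4,1,S); sL=3/20, sR=3/17; mL=-3/20, mR=9/340; mL+mR=-21/170 → advance -1; mR−mL=3/17 → turn +1·90°
n=1: pose=(4,2,E); sL=60/337, sR=60/377; mL=-60/337, mR=-2400/127049; mL+mR=-25020/127049 → advance -1; mR−mL=60/377 → turn +1·90°
n=2: pose=(3,2,N); sL=6/25, sR=10/51; mL=-6/25, mR=-56/1275; mL+mR=-362/1275 → advance -1; mR−mL=10/51 → turn +1·90°
n=3: pose=(3,1,W); sL=60/313, sR=60/269; mL=-60/313, mR=2640/84197; mL+mR=-13500/84197 → advance -1; mR−mL=60/269 → turn +1·90°

0 3/20 3/17 -3/20 9/340 4 1 S
1 60/337 60/377 -60/337 -2400/127049 4 2 E
2 6/25 10/51 -6/25 -56/1275 3 2 N
3 60/313 60/269 -60/313 2640/84197 3 1 W
final 4 1 S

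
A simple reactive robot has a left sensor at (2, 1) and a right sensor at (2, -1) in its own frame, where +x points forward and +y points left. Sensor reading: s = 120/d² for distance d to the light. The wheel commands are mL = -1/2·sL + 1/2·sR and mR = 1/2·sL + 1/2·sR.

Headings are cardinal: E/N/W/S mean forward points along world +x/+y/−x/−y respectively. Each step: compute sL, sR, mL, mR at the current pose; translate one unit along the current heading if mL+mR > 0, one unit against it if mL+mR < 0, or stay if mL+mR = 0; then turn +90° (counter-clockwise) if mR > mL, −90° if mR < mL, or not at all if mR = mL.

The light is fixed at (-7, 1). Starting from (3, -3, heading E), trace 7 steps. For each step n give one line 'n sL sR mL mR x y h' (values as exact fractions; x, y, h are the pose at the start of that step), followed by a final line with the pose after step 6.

n=0: pose=(3,-3,E); sL=40/51, sR=120/169; mL=-320/8619, mR=6440/8619; mL+mR=120/169 → advance +1; mR−mL=40/51 → turn +1·90°
n=1: pose=(4,-3,N); sL=15/13, sR=30/37; mL=-165/962, mR=945/962; mL+mR=30/37 → advance +1; mR−mL=15/13 → turn +1·90°
n=2: pose=(4,-2,W); sL=120/97, sR=24/17; mL=144/1649, mR=2184/1649; mL+mR=24/17 → advance +1; mR−mL=120/97 → turn +1·90°
n=3: pose=(3,-2,S); sL=60/73, sR=60/53; mL=600/3869, mR=3780/3869; mL+mR=60/53 → advance +1; mR−mL=60/73 → turn +1·90°
n=4: pose=(3,-3,E); sL=40/51, sR=120/169; mL=-320/8619, mR=6440/8619; mL+mR=120/169 → advance +1; mR−mL=40/51 → turn +1·90°
n=5: pose=(4,-3,N); sL=15/13, sR=30/37; mL=-165/962, mR=945/962; mL+mR=30/37 → advance +1; mR−mL=15/13 → turn +1·90°
n=6: pose=(4,-2,W); sL=120/97, sR=24/17; mL=144/1649, mR=2184/1649; mL+mR=24/17 → advance +1; mR−mL=120/97 → turn +1·90°

0 40/51 120/169 -320/8619 6440/8619 3 -3 E
1 15/13 30/37 -165/962 945/962 4 -3 N
2 120/97 24/17 144/1649 2184/1649 4 -2 W
3 60/73 60/53 600/3869 3780/3869 3 -2 S
4 40/51 120/169 -320/8619 6440/8619 3 -3 E
5 15/13 30/37 -165/962 945/962 4 -3 N
6 120/97 24/17 144/1649 2184/1649 4 -2 W
final 3 -2 S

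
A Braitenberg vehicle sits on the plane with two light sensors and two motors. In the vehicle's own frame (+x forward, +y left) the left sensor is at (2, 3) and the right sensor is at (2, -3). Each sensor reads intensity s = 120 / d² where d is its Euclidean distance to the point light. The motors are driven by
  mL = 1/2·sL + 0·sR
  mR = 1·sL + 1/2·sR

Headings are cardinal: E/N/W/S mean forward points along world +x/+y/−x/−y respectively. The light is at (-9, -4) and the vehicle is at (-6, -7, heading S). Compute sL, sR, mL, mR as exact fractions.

left sensor world pos  = (-3, -9); dL² = 61
right sensor world pos = (-9, -9); dR² = 25
sL = 120/61 = 120/61
sR = 120/25 = 24/5
mL = 1/2·sL + 0·sR = 60/61
mR = 1·sL + 1/2·sR = 1332/305

120/61 24/5 60/61 1332/305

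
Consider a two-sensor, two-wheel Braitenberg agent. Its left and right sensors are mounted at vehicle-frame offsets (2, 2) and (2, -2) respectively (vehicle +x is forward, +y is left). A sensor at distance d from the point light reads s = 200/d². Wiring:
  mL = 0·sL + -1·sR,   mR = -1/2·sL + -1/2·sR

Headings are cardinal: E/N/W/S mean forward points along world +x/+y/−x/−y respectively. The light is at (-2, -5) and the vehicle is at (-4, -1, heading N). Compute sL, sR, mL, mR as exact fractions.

left sensor world pos  = (-6, 1); dL² = 52
right sensor world pos = (-2, 1); dR² = 36
sL = 200/52 = 50/13
sR = 200/36 = 50/9
mL = 0·sL + -1·sR = -50/9
mR = -1/2·sL + -1/2·sR = -550/117

50/13 50/9 -50/9 -550/117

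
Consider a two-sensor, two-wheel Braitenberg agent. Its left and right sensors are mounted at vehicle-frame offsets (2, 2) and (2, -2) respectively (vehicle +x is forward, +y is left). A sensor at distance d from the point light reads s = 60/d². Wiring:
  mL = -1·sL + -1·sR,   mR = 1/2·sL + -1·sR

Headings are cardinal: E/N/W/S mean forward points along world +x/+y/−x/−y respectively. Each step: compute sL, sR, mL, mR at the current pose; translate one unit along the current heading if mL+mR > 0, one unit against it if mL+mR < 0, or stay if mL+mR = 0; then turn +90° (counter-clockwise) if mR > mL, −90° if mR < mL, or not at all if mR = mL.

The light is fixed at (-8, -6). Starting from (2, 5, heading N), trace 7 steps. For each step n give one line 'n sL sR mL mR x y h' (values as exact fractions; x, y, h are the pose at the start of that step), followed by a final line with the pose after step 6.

n=0: pose=(2,5,N); sL=60/233, sR=60/313; mL=-32760/72929, mR=-4590/72929; mL+mR=-37350/72929 → advance -1; mR−mL=90/233 → turn +1·90°
n=1: pose=(2,4,W); sL=15/32, sR=15/52; mL=-315/416, mR=-45/832; mL+mR=-675/832 → advance -1; mR−mL=45/64 → turn +1·90°
n=2: pose=(3,4,S); sL=60/233, sR=12/29; mL=-4536/6757, mR=-1926/6757; mL+mR=-6462/6757 → advance -1; mR−mL=90/233 → turn +1·90°
n=3: pose=(3,5,E); sL=30/169, sR=6/25; mL=-1764/4225, mR=-639/4225; mL+mR=-2403/4225 → advance -1; mR−mL=45/169 → turn +1·90°
n=4: pose=(2,5,N); sL=60/233, sR=60/313; mL=-32760/72929, mR=-4590/72929; mL+mR=-37350/72929 → advance -1; mR−mL=90/233 → turn +1·90°
n=5: pose=(2,4,W); sL=15/32, sR=15/52; mL=-315/416, mR=-45/832; mL+mR=-675/832 → advance -1; mR−mL=45/64 → turn +1·90°
n=6: pose=(3,4,S); sL=60/233, sR=12/29; mL=-4536/6757, mR=-1926/6757; mL+mR=-6462/6757 → advance -1; mR−mL=90/233 → turn +1·90°

0 60/233 60/313 -32760/72929 -4590/72929 2 5 N
1 15/32 15/52 -315/416 -45/832 2 4 W
2 60/233 12/29 -4536/6757 -1926/6757 3 4 S
3 30/169 6/25 -1764/4225 -639/4225 3 5 E
4 60/233 60/313 -32760/72929 -4590/72929 2 5 N
5 15/32 15/52 -315/416 -45/832 2 4 W
6 60/233 12/29 -4536/6757 -1926/6757 3 4 S
final 3 5 E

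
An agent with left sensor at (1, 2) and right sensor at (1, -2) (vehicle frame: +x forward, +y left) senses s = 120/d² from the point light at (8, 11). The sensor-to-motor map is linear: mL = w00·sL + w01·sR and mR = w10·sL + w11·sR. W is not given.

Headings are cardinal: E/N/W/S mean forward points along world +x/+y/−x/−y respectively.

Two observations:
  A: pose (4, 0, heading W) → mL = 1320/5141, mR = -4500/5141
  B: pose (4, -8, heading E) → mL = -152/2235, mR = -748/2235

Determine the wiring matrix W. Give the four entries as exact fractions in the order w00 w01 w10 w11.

obs A: pose=(4,0,W) → sL=60/97, sR=60/53, mL=1320/5141, mR=-4500/5141
obs B: pose=(4,-8,E) → sL=60/149, sR=4/15, mL=-152/2235, mR=-748/2235
sensor matrix S = [[60/97, 60/53], [60/149, 4/15]]; det S = -222848/766009
solve [mL_A; mL_B] = S·[w00; w01] and [mR_A; mR_B] = S·[w10; w11]:
  w00 = -1/2, w01 = 1/2, w10 = -1/2, w11 = -1/2

-1/2 1/2 -1/2 -1/2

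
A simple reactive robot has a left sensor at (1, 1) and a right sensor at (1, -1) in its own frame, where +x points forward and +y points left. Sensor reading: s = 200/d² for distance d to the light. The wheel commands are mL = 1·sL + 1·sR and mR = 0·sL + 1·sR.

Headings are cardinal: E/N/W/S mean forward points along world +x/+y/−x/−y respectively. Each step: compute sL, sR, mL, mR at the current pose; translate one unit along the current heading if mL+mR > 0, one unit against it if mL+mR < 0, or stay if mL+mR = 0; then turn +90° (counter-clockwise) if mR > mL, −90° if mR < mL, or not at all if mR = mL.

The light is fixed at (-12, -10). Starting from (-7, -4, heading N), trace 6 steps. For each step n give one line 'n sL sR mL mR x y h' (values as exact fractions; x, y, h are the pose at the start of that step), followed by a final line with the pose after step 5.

n=0: pose=(-7,-4,N); sL=40/13, sR=40/17; mL=1200/221, mR=40/17; mL+mR=1720/221 → advance +1; mR−mL=-40/13 → turn -1·90°
n=1: pose=(-7,-3,E); sL=2, sR=25/9; mL=43/9, mR=25/9; mL+mR=68/9 → advance +1; mR−mL=-2 → turn -1·90°
n=2: pose=(-6,-3,S); sL=40/17, sR=200/61; mL=5840/1037, mR=200/61; mL+mR=9240/1037 → advance +1; mR−mL=-40/17 → turn -1·90°
n=3: pose=(-6,-4,W); sL=4, sR=100/37; mL=248/37, mR=100/37; mL+mR=348/37 → advance +1; mR−mL=-4 → turn -1·90°
n=4: pose=(-7,-4,N); sL=40/13, sR=40/17; mL=1200/221, mR=40/17; mL+mR=1720/221 → advance +1; mR−mL=-40/13 → turn -1·90°
n=5: pose=(-7,-3,E); sL=2, sR=25/9; mL=43/9, mR=25/9; mL+mR=68/9 → advance +1; mR−mL=-2 → turn -1·90°

0 40/13 40/17 1200/221 40/17 -7 -4 N
1 2 25/9 43/9 25/9 -7 -3 E
2 40/17 200/61 5840/1037 200/61 -6 -3 S
3 4 100/37 248/37 100/37 -6 -4 W
4 40/13 40/17 1200/221 40/17 -7 -4 N
5 2 25/9 43/9 25/9 -7 -3 E
final -6 -3 S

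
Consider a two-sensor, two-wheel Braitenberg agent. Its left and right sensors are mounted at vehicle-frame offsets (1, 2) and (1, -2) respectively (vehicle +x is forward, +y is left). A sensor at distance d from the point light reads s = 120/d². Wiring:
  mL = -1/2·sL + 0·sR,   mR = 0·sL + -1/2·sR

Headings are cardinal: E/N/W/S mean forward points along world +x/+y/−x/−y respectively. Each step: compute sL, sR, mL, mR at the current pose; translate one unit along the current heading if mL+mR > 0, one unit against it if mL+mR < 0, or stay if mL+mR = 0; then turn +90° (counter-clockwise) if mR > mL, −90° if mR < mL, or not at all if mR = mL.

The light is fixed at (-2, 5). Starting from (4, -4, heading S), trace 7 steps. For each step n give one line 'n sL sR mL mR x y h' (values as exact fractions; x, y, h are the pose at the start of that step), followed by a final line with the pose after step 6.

0 30/41 30/29 -15/41 -15/29 4 -4 S
1 24/25 120/61 -12/25 -60/61 4 -3 W
2 60/37 12/13 -30/37 -6/13 5 -3 N
3 120/157 24/17 -60/157 -12/17 5 -4 W
4 6/5 30/41 -3/5 -15/41 6 -4 N
5 120/193 120/113 -60/193 -60/113 6 -5 W
6 12/13 60/101 -6/13 -30/101 7 -5 N
final 7 -6 W

n=0: pose=(4,-4,S); sL=30/41, sR=30/29; mL=-15/41, mR=-15/29; mL+mR=-1050/1189 → advance -1; mR−mL=-180/1189 → turn -1·90°
n=1: pose=(4,-3,W); sL=24/25, sR=120/61; mL=-12/25, mR=-60/61; mL+mR=-2232/1525 → advance -1; mR−mL=-768/1525 → turn -1·90°
n=2: pose=(5,-3,N); sL=60/37, sR=12/13; mL=-30/37, mR=-6/13; mL+mR=-612/481 → advance -1; mR−mL=168/481 → turn +1·90°
n=3: pose=(5,-4,W); sL=120/157, sR=24/17; mL=-60/157, mR=-12/17; mL+mR=-2904/2669 → advance -1; mR−mL=-864/2669 → turn -1·90°
n=4: pose=(6,-4,N); sL=6/5, sR=30/41; mL=-3/5, mR=-15/41; mL+mR=-198/205 → advance -1; mR−mL=48/205 → turn +1·90°
n=5: pose=(6,-5,W); sL=120/193, sR=120/113; mL=-60/193, mR=-60/113; mL+mR=-18360/21809 → advance -1; mR−mL=-4800/21809 → turn -1·90°
n=6: pose=(7,-5,N); sL=12/13, sR=60/101; mL=-6/13, mR=-30/101; mL+mR=-996/1313 → advance -1; mR−mL=216/1313 → turn +1·90°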